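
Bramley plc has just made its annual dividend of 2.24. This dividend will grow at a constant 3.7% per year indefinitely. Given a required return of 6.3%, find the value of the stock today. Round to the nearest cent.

89.34

D₁ = D₀ × (1 + g) = 2.24 × 1.037 = 2.3229
Growing perpetuity: P = D₁ / (r − g) = 2.3229 / (0.063 − 0.037) = 89.34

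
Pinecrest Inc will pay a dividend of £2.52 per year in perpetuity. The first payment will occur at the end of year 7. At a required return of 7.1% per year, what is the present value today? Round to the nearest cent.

Value at end of year 6: C / r = £2.52 / 0.071 = £35.4930
Discount to today: PV = £35.4930 / (1 + 0.071)^6 = £35.4930 / 1.509165 = £23.52

£23.52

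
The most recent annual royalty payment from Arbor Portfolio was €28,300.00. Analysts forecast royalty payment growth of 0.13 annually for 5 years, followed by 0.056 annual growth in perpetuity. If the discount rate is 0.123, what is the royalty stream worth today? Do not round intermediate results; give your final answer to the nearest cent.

€604285.88

D_1 = 31979.00000
D_2 = 36136.27000
D_3 = 40833.98510
D_4 = 46142.40316
D_5 = 52140.91557
Terminal value at year 5: TV = D_5×(1+g_2)/(r−g_2) = 55060.80685/0.067 = 821803.08726
P_0 = D_1/(1+r)^1 + D_2/(1+r)^2 + D_3/(1+r)^3 + D_4/(1+r)^4 + D_5/(1+r)^5 + TV/(1+r)^5
    = 28476.40249 + 28653.90456 + 28832.51304 + 29012.23485 + 29193.07692 + 460117.74971 = 604285.88159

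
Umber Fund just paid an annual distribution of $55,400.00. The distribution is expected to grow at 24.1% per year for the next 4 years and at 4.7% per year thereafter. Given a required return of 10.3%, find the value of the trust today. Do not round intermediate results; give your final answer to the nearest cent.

$1959932.14

D_1 = 68751.40000
D_2 = 85320.48740
D_3 = 105882.72486
D_4 = 131400.46156
Terminal value at year 4: TV = D_4×(1+g_2)/(r−g_2) = 137576.28325/0.056 = 2456719.34372
P_0 = D_1/(1+r)^1 + D_2/(1+r)^2 + D_3/(1+r)^3 + D_4/(1+r)^4 + TV/(1+r)^4
    = 62331.27833 + 70129.75196 + 78903.91857 + 88775.85036 + 1659791.34504 = 1959932.14426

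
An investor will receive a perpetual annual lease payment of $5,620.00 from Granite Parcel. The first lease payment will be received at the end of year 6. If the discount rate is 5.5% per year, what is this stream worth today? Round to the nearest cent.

$78182.82

Value at end of year 5: C / r = $5,620.00 / 0.055 = $102,181.8182
Discount to today: PV = $102,181.8182 / (1 + 0.055)^5 = $102,181.8182 / 1.306960 = $78,182.82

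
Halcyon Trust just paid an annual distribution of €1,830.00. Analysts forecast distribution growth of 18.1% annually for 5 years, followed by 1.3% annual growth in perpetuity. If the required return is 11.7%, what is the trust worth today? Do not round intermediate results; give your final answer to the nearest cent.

€34399.30

D_1 = 2161.23000
D_2 = 2552.41263
D_3 = 3014.39932
D_4 = 3560.00559
D_5 = 4204.36660
Terminal value at year 5: TV = D_5×(1+g_2)/(r−g_2) = 4259.02337/0.104 = 40952.14779
P_0 = D_1/(1+r)^1 + D_2/(1+r)^2 + D_3/(1+r)^3 + D_4/(1+r)^4 + D_5/(1+r)^5 + TV/(1+r)^5
    = 1934.85228 + 2045.71222 + 2162.92402 + 2286.85162 + 2417.87983 + 23551.07949 = 34399.29946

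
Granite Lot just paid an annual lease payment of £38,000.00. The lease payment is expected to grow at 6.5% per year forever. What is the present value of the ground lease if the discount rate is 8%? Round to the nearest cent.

£2698000.00

D₁ = D₀ × (1 + g) = £38,000.00 × 1.065 = £40,470.0000
Growing perpetuity: P = D₁ / (r − g) = £40,470.0000 / (0.08 − 0.065) = £2,698,000.00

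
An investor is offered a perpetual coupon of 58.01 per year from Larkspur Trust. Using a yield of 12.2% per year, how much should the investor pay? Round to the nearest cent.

Level perpetuity: PV = C / r = 58.01 / 0.122 = 475.49

475.49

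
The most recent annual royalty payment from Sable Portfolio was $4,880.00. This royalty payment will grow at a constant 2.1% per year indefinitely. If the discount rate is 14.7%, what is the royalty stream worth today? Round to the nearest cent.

D₁ = D₀ × (1 + g) = $4,880.00 × 1.021 = $4,982.4800
Growing perpetuity: P = D₁ / (r − g) = $4,982.4800 / (0.147 − 0.021) = $39,543.49

$39543.49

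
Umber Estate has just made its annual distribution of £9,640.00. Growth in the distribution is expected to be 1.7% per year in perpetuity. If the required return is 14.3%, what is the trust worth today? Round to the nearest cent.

£77808.57

D₁ = D₀ × (1 + g) = £9,640.00 × 1.017 = £9,803.8800
Growing perpetuity: P = D₁ / (r − g) = £9,803.8800 / (0.143 − 0.017) = £77,808.57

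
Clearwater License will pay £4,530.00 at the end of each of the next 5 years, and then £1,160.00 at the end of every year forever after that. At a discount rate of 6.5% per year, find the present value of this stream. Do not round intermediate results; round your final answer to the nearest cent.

PV of 5-year annuity: £4,530.00 × [1 − (1+0.065)^−5] / 0.065 = 18825.22785
Perpetuity value at year 5: £1,160.00 / 0.065 = 17846.15385
PV of perpetuity: 17846.15385 / (1+0.065)^5 = 13025.56570
Total PV = 18825.22785 + 13025.56570 = 31850.79355

£31850.79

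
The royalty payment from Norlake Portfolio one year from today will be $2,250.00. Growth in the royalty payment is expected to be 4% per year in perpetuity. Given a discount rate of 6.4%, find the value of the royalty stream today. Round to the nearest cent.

Growing perpetuity: P = D₁ / (r − g) = $2,250.0000 / (0.064 − 0.04) = $93,750.00

$93750.00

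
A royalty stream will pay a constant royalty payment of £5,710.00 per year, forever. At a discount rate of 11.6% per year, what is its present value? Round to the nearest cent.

£49224.14

Level perpetuity: PV = C / r = £5,710.00 / 0.116 = £49,224.14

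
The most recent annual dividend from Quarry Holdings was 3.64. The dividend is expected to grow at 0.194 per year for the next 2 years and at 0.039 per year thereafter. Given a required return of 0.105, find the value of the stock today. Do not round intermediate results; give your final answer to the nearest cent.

D_1 = 4.34616
D_2 = 5.18932
Terminal value at year 2: TV = D_2×(1+g_2)/(r−g_2) = 5.39170/0.066 = 81.69240
P_0 = D_1/(1+r)^1 + D_2/(1+r)^2 + TV/(1+r)^2
    = 3.93318 + 4.24997 + 66.90477 = 75.08791

75.09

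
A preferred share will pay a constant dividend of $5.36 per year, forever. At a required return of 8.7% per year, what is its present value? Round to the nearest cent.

Level perpetuity: PV = C / r = $5.36 / 0.087 = $61.61

$61.61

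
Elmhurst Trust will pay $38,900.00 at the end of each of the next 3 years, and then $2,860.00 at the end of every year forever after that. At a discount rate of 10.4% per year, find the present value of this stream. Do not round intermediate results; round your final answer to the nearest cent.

$116498.74

PV of 3-year annuity: $38,900.00 × [1 − (1+0.104)^−3] / 0.104 = 96061.34744
Perpetuity value at year 3: $2,860.00 / 0.104 = 27500.00000
PV of perpetuity: 27500.00000 / (1+0.104)^3 = 20437.39194
Total PV = 96061.34744 + 20437.39194 = 116498.73938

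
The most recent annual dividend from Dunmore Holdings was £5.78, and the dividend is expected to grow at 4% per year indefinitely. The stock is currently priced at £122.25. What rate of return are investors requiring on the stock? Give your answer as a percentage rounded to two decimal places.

D₁ = £5.78 × 1.04 = £6.0112
P = D₁/(r − g) ⇒ r = D₁/P + g = £6.0112/£122.25 + 0.04 = 0.049171 + 0.04 = 0.089171

8.92%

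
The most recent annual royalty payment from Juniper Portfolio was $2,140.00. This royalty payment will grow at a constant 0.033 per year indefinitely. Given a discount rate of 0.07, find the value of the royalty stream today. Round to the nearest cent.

$59746.49

D₁ = D₀ × (1 + g) = $2,140.00 × 1.033 = $2,210.6200
Growing perpetuity: P = D₁ / (r − g) = $2,210.6200 / (0.07 − 0.033) = $59,746.49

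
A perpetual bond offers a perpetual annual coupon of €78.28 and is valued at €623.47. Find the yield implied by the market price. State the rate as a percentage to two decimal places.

12.56%

P = C/r ⇒ r = C/P = €78.28/€623.47 = 0.125555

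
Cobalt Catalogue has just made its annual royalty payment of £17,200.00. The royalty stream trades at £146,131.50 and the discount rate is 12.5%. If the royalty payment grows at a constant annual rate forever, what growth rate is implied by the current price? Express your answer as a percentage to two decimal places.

0.65%

P = D₀(1+g)/(r−g) ⇒ P(r−g) = D₀(1+g) ⇒ g(P+D₀) = P·r − D₀
g = (P·r − D₀)/(P + D₀) = (£146,131.50×0.125 − £17,200.00) / (£146,131.50 + £17,200.00) = 0.006529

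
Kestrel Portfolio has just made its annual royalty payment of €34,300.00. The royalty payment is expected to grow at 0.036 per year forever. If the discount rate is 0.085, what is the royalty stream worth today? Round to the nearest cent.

€725200.00

D₁ = D₀ × (1 + g) = €34,300.00 × 1.036 = €35,534.8000
Growing perpetuity: P = D₁ / (r − g) = €35,534.8000 / (0.085 − 0.036) = €725,200.00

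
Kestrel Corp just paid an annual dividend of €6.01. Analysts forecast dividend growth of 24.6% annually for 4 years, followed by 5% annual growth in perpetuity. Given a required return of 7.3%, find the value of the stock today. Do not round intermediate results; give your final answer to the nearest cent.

D_1 = 7.48846
D_2 = 9.33062
D_3 = 11.62595
D_4 = 14.48594
Terminal value at year 4: TV = D_4×(1+g_2)/(r−g_2) = 15.21024/0.023 = 661.31459
P_0 = D_1/(1+r)^1 + D_2/(1+r)^2 + D_3/(1+r)^3 + D_4/(1+r)^4 + TV/(1+r)^4
    = 6.97899 + 8.10422 + 9.41086 + 10.92818 + 498.89507 = 534.31733

€534.32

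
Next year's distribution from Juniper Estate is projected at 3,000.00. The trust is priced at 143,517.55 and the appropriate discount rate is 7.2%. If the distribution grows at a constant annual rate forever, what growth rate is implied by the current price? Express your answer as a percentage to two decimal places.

P = D₁/(r−g) ⇒ g = r − D₁/P = 0.072 − 3,000.00/143,517.55 = 0.051097

5.11%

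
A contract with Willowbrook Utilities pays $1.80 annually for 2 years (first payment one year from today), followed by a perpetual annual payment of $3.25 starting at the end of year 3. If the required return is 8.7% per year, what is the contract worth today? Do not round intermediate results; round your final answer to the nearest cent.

$34.80

PV of 2-year annuity: $1.80 × [1 − (1+0.087)^−2] / 0.087 = 3.17933
Perpetuity value at year 2: $3.25 / 0.087 = 37.35632
PV of perpetuity: 37.35632 / (1+0.087)^2 = 31.61586
Total PV = 3.17933 + 31.61586 = 34.79519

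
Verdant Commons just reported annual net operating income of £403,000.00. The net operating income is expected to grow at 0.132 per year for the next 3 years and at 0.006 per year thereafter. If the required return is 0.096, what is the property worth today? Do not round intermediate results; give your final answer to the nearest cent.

D_1 = 456196.00000
D_2 = 516413.87200
D_3 = 584580.50310
Terminal value at year 3: TV = D_3×(1+g_2)/(r−g_2) = 588087.98612/0.09 = 6534310.95692
P_0 = D_1/(1+r)^1 + D_2/(1+r)^2 + D_3/(1+r)^3 + TV/(1+r)^3
    = 416237.22628 + 429909.25196 + 444030.35877 + 4963272.67696 = 6253449.51397

£6253449.51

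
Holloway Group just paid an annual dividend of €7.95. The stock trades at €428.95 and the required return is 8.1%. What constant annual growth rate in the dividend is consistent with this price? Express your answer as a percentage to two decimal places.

P = D₀(1+g)/(r−g) ⇒ P(r−g) = D₀(1+g) ⇒ g(P+D₀) = P·r − D₀
g = (P·r − D₀)/(P + D₀) = (€428.95×0.081 − €7.95) / (€428.95 + €7.95) = 0.061330

6.13%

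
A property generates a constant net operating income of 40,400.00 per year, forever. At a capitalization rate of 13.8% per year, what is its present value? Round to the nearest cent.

Level perpetuity: PV = C / r = 40,400.00 / 0.138 = 292,753.62

292753.62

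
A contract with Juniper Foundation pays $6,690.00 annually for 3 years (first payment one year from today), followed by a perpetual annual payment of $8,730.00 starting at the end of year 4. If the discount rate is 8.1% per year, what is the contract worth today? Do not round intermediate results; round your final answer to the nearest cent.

$102529.97

PV of 3-year annuity: $6,690.00 × [1 − (1+0.081)^−3] / 0.081 = 17209.71704
Perpetuity value at year 3: $8,730.00 / 0.081 = 107777.77778
PV of perpetuity: 107777.77778 / (1+0.081)^3 = 85320.25465
Total PV = 17209.71704 + 85320.25465 = 102529.97168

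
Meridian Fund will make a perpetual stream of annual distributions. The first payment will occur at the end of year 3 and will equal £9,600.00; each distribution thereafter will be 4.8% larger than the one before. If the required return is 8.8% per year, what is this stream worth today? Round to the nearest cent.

£202746.54

Value at end of year 2: C₁ / (r − g) = £9,600.00 / (0.088 − 0.048) = £240,000.0000
Discount to today: PV = £240,000.0000 / (1 + 0.088)^2 = £240,000.0000 / 1.183744 = £202,746.54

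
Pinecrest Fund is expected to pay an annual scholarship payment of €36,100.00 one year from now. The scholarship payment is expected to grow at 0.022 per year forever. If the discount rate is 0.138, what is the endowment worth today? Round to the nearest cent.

Growing perpetuity: P = D₁ / (r − g) = €36,100.0000 / (0.138 − 0.022) = €311,206.90

€311206.90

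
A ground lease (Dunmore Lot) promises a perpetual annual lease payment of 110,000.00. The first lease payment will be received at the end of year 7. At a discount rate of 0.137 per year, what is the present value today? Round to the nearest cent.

371628.77

Value at end of year 6: C / r = 110,000.00 / 0.137 = 802,919.7080
Discount to today: PV = 802,919.7080 / (1 + 0.137)^6 = 802,919.7080 / 2.160542 = 371,628.77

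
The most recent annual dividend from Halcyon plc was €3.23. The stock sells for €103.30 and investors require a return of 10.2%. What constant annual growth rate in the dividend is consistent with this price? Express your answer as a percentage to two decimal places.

6.86%

P = D₀(1+g)/(r−g) ⇒ P(r−g) = D₀(1+g) ⇒ g(P+D₀) = P·r − D₀
g = (P·r − D₀)/(P + D₀) = (€103.30×0.102 − €3.23) / (€103.30 + €3.23) = 0.068587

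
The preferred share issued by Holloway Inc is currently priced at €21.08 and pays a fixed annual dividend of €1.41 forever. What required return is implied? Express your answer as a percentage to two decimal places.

P = C/r ⇒ r = C/P = €1.41/€21.08 = 0.066888

6.69%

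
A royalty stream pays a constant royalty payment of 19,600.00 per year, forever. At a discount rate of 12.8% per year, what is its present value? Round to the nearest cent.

153125.00

Level perpetuity: PV = C / r = 19,600.00 / 0.128 = 153,125.00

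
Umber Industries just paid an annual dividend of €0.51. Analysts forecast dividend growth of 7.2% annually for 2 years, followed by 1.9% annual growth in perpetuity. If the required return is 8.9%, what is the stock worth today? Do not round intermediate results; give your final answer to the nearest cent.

D_1 = 0.54672
D_2 = 0.58608
Terminal value at year 2: TV = D_2×(1+g_2)/(r−g_2) = 0.59722/0.07 = 8.53171
P_0 = D_1/(1+r)^1 + D_2/(1+r)^2 + TV/(1+r)^2
    = 0.50204 + 0.49420 + 7.19416 = 8.19040

€8.19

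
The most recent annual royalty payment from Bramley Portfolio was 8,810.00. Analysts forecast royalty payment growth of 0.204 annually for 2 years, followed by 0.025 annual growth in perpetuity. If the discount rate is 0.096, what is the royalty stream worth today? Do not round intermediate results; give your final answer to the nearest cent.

173797.56

D_1 = 10607.24000
D_2 = 12771.11696
Terminal value at year 2: TV = D_2×(1+g_2)/(r−g_2) = 13090.39488/0.071 = 184371.75893
P_0 = D_1/(1+r)^1 + D_2/(1+r)^2 + TV/(1+r)^2
    = 9678.13869 + 10631.82389 + 153487.59834 = 173797.56091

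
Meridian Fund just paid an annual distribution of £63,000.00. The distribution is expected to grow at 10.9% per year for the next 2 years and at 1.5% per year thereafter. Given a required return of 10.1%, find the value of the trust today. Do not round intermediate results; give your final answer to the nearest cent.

D_1 = 69867.00000
D_2 = 77482.50300
Terminal value at year 2: TV = D_2×(1+g_2)/(r−g_2) = 78644.74054/0.086 = 914473.72727
P_0 = D_1/(1+r)^1 + D_2/(1+r)^2 + TV/(1+r)^2
    = 63457.76567 + 63918.85752 + 754391.16720 = 881767.79038

£881767.79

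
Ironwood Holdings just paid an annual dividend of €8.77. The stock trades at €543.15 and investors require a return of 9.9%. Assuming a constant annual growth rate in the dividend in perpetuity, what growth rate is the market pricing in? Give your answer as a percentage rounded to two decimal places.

P = D₀(1+g)/(r−g) ⇒ P(r−g) = D₀(1+g) ⇒ g(P+D₀) = P·r − D₀
g = (P·r − D₀)/(P + D₀) = (€543.15×0.099 − €8.77) / (€543.15 + €8.77) = 0.081537

8.15%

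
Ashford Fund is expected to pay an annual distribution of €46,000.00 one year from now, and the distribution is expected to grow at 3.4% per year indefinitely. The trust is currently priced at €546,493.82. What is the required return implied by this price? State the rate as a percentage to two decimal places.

P = D₁/(r − g) ⇒ r = D₁/P + g = €46,000.0000/€546,493.82 + 0.034 = 0.084173 + 0.034 = 0.118173

11.82%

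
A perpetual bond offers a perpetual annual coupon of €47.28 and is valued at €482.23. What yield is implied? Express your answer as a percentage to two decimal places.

9.80%

P = C/r ⇒ r = C/P = €47.28/€482.23 = 0.098045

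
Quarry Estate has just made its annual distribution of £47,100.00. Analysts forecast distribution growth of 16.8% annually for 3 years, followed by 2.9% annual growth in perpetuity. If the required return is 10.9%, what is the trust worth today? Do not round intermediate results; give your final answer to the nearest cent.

£864625.46

D_1 = 55012.80000
D_2 = 64254.95040
D_3 = 75049.78207
Terminal value at year 3: TV = D_3×(1+g_2)/(r−g_2) = 77226.22575/0.08 = 965327.82184
P_0 = D_1/(1+r)^1 + D_2/(1+r)^2 + D_3/(1+r)^3 + TV/(1+r)^3
    = 49605.77096 + 52244.85166 + 55024.33430 + 707750.49989 = 864625.45680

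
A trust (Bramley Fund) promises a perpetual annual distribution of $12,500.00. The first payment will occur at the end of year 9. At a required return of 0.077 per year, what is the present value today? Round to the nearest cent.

$89679.60

Value at end of year 8: C / r = $12,500.00 / 0.077 = $162,337.6623
Discount to today: PV = $162,337.6623 / (1 + 0.077)^8 = $162,337.6623 / 1.810196 = $89,679.60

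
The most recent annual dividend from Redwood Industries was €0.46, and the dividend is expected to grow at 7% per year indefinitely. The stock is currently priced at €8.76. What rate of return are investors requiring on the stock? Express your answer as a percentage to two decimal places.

D₁ = €0.46 × 1.07 = €0.4922
P = D₁/(r − g) ⇒ r = D₁/P + g = €0.4922/€8.76 + 0.07 = 0.056187 + 0.07 = 0.126187

12.62%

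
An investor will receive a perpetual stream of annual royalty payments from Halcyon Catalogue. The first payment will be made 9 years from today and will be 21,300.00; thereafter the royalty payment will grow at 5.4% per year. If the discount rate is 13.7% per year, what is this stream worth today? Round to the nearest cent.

91879.32

Value at end of year 8: C₁ / (r − g) = 21,300.00 / (0.137 − 0.054) = 256,626.5060
Discount to today: PV = 256,626.5060 / (1 + 0.137)^8 = 256,626.5060 / 2.793082 = 91,879.32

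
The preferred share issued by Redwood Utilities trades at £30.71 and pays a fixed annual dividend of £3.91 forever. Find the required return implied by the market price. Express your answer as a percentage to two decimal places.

P = C/r ⇒ r = C/P = £3.91/£30.71 = 0.127320

12.73%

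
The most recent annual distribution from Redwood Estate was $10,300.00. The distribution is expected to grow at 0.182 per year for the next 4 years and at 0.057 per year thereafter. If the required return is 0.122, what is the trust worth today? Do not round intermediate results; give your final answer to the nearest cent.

D_1 = 12174.60000
D_2 = 14390.37720
D_3 = 17009.42585
D_4 = 20105.14136
Terminal value at year 4: TV = D_4×(1+g_2)/(r−g_2) = 21251.13441/0.065 = 326940.52942
P_0 = D_1/(1+r)^1 + D_2/(1+r)^2 + D_3/(1+r)^3 + D_4/(1+r)^4 + TV/(1+r)^4
    = 10850.80214 + 11431.05894 + 12042.34551 + 12686.32121 + 206299.10026 = 253309.62806

$253309.63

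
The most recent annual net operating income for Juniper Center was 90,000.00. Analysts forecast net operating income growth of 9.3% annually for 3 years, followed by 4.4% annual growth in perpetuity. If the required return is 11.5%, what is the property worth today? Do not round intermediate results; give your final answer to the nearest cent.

1506065.87

D_1 = 98370.00000
D_2 = 107518.41000
D_3 = 117517.62213
Terminal value at year 3: TV = D_3×(1+g_2)/(r−g_2) = 122688.39750/0.071 = 1728005.59864
P_0 = D_1/(1+r)^1 + D_2/(1+r)^2 + D_3/(1+r)^3 + TV/(1+r)^3
    = 88224.21525 + 86483.46840 + 84777.06813 + 1246581.11441 = 1506065.86618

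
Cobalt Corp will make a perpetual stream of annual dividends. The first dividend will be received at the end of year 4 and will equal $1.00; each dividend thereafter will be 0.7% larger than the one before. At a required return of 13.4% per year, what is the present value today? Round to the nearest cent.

Value at end of year 3: C₁ / (r − g) = $1.00 / (0.134 − 0.007) = $7.8740
Discount to today: PV = $7.8740 / (1 + 0.134)^3 = $7.8740 / 1.458274 = $5.40

$5.40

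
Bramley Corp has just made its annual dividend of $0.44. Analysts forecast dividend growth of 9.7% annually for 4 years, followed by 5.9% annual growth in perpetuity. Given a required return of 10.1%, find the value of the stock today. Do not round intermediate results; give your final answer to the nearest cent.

D_1 = 0.48268
D_2 = 0.52950
D_3 = 0.58086
D_4 = 0.63721
Terminal value at year 4: TV = D_4×(1+g_2)/(r−g_2) = 0.67480/0.042 = 16.06667
P_0 = D_1/(1+r)^1 + D_2/(1+r)^2 + D_3/(1+r)^3 + D_4/(1+r)^4 + TV/(1+r)^4
    = 0.43840 + 0.43681 + 0.43522 + 0.43364 + 10.93394 = 12.67801

$12.68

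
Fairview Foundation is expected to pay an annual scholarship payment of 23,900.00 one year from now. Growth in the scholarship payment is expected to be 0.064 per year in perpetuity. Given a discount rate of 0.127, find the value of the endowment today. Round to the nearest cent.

379365.08

Growing perpetuity: P = D₁ / (r − g) = 23,900.0000 / (0.127 − 0.064) = 379,365.08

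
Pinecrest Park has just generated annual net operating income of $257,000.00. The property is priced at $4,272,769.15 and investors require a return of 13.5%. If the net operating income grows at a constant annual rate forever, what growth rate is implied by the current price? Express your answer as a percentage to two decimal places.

P = D₀(1+g)/(r−g) ⇒ P(r−g) = D₀(1+g) ⇒ g(P+D₀) = P·r − D₀
g = (P·r − D₀)/(P + D₀) = ($4,272,769.15×0.135 − $257,000.00) / ($4,272,769.15 + $257,000.00) = 0.070605

7.06%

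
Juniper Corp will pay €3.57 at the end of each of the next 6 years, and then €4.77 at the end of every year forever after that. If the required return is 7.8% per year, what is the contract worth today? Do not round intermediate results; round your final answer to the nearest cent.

€55.57

PV of 6-year annuity: €3.57 × [1 − (1+0.078)^−6] / 0.078 = 16.60429
Perpetuity value at year 6: €4.77 / 0.078 = 61.15385
PV of perpetuity: 61.15385 / (1+0.078)^6 = 38.96828
Total PV = 16.60429 + 38.96828 = 55.57257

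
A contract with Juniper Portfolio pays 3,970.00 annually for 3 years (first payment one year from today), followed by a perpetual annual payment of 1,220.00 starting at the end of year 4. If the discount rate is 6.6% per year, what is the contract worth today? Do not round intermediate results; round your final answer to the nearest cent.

PV of 3-year annuity: 3,970.00 × [1 − (1+0.066)^−3] / 0.066 = 10495.14644
Perpetuity value at year 3: 1,220.00 / 0.066 = 18484.84848
PV of perpetuity: 18484.84848 / (1+0.066)^3 = 15259.63976
Total PV = 10495.14644 + 15259.63976 = 25754.78619

25754.79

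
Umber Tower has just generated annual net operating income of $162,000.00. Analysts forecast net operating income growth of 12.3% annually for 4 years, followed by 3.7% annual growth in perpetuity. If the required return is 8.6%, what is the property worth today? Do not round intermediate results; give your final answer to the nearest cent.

$4625208.49

D_1 = 181926.00000
D_2 = 204302.89800
D_3 = 229432.15445
D_4 = 257652.30945
Terminal value at year 4: TV = D_4×(1+g_2)/(r−g_2) = 267185.44490/0.049 = 5452764.18166
P_0 = D_1/(1+r)^1 + D_2/(1+r)^2 + D_3/(1+r)^3 + D_4/(1+r)^4 + TV/(1+r)^4
    = 167519.33702 + 173226.71774 + 179128.54883 + 185231.45519 + 3920102.42915 = 4625208.48793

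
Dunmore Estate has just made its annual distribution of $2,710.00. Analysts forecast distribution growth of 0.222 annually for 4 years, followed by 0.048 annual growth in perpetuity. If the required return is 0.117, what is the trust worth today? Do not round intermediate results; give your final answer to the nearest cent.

D_1 = 3311.62000
D_2 = 4046.79964
D_3 = 4945.18916
D_4 = 6043.02115
Terminal value at year 4: TV = D_4×(1+g_2)/(r−g_2) = 6333.08617/0.069 = 91783.85752
P_0 = D_1/(1+r)^1 + D_2/(1+r)^2 + D_3/(1+r)^3 + D_4/(1+r)^4 + TV/(1+r)^4
    = 2964.74485 + 3243.43618 + 3548.32498 + 3881.87389 + 58959.47584 = 72597.85575

$72597.86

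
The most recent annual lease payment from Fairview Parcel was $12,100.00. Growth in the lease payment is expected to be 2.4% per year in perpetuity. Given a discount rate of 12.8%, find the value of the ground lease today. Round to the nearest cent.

$119138.46

D₁ = D₀ × (1 + g) = $12,100.00 × 1.024 = $12,390.4000
Growing perpetuity: P = D₁ / (r − g) = $12,390.4000 / (0.128 − 0.024) = $119,138.46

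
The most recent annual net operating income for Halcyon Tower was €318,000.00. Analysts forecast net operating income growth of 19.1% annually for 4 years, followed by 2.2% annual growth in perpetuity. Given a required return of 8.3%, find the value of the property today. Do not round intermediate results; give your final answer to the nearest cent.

D_1 = 378738.00000
D_2 = 451076.95800
D_3 = 537232.65698
D_4 = 639844.09446
Terminal value at year 4: TV = D_4×(1+g_2)/(r−g_2) = 653920.66454/0.061 = 10720010.89408
P_0 = D_1/(1+r)^1 + D_2/(1+r)^2 + D_3/(1+r)^3 + D_4/(1+r)^4 + TV/(1+r)^4
    = 349711.91136 + 384586.22939 + 422938.31874 + 465114.99319 + 7792582.34492 = 9414933.79760

€9414933.80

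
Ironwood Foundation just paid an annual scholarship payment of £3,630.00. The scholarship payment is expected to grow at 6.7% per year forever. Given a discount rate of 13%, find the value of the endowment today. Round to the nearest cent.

D₁ = D₀ × (1 + g) = £3,630.00 × 1.067 = £3,873.2100
Growing perpetuity: P = D₁ / (r − g) = £3,873.2100 / (0.13 − 0.067) = £61,479.52

£61479.52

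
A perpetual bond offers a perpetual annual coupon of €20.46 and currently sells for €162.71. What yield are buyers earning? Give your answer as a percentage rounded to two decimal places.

12.57%

P = C/r ⇒ r = C/P = €20.46/€162.71 = 0.125745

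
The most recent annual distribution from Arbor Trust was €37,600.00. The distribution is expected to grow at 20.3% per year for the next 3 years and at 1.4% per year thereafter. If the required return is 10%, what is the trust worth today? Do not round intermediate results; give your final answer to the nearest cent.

D_1 = 45232.80000
D_2 = 54415.05840
D_3 = 65461.31526
Terminal value at year 3: TV = D_3×(1+g_2)/(r−g_2) = 66377.77367/0.086 = 771834.57754
P_0 = D_1/(1+r)^1 + D_2/(1+r)^2 + D_3/(1+r)^3 + TV/(1+r)^3
    = 41120.72727 + 44971.12264 + 49182.05504 + 579890.74196 = 715164.64691

€715164.65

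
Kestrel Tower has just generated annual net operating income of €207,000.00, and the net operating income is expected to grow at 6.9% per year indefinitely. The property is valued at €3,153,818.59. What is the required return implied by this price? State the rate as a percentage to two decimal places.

D₁ = €207,000.00 × 1.069 = €221,283.0000
P = D₁/(r − g) ⇒ r = D₁/P + g = €221,283.0000/€3,153,818.59 + 0.069 = 0.070164 + 0.069 = 0.139164

13.92%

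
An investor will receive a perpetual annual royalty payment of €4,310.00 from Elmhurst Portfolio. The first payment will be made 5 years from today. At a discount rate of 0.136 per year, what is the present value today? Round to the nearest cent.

Value at end of year 4: C / r = €4,310.00 / 0.136 = €31,691.1765
Discount to today: PV = €31,691.1765 / (1 + 0.136)^4 = €31,691.1765 / 1.665380 = €19,029.40

€19029.40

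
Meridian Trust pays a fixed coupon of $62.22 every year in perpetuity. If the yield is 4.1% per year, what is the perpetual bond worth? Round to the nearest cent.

Level perpetuity: PV = C / r = $62.22 / 0.041 = $1,517.56

$1517.56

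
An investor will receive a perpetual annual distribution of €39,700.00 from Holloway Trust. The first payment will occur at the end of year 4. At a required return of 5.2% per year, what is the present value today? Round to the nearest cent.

€655752.48

Value at end of year 3: C / r = €39,700.00 / 0.052 = €763,461.5385
Discount to today: PV = €763,461.5385 / (1 + 0.052)^3 = €763,461.5385 / 1.164253 = €655,752.48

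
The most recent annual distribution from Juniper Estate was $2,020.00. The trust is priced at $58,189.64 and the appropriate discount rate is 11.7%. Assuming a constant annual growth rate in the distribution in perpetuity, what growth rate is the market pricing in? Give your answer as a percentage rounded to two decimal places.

P = D₀(1+g)/(r−g) ⇒ P(r−g) = D₀(1+g) ⇒ g(P+D₀) = P·r − D₀
g = (P·r − D₀)/(P + D₀) = ($58,189.64×0.117 − $2,020.00) / ($58,189.64 + $2,020.00) = 0.079525

7.95%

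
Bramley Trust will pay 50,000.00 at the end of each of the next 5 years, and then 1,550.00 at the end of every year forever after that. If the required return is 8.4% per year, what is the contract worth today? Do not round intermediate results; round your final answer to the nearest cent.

209876.81

PV of 5-year annuity: 50,000.00 × [1 − (1+0.084)^−5] / 0.084 = 197548.42804
Perpetuity value at year 5: 1,550.00 / 0.084 = 18452.38095
PV of perpetuity: 18452.38095 / (1+0.084)^5 = 12328.37968
Total PV = 197548.42804 + 12328.37968 = 209876.80772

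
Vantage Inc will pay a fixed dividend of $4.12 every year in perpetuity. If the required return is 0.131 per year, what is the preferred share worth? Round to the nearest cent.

Level perpetuity: PV = C / r = $4.12 / 0.131 = $31.45

$31.45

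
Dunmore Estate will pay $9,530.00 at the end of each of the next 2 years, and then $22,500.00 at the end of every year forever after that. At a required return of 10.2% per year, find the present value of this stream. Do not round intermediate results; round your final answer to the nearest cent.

$198138.59

PV of 2-year annuity: $9,530.00 × [1 − (1+0.102)^−2] / 0.102 = 16495.38374
Perpetuity value at year 2: $22,500.00 / 0.102 = 220588.23529
PV of perpetuity: 220588.23529 / (1+0.102)^2 = 181643.20547
Total PV = 16495.38374 + 181643.20547 = 198138.58921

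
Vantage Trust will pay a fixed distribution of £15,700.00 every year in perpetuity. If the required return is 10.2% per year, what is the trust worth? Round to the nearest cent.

£153921.57

Level perpetuity: PV = C / r = £15,700.00 / 0.102 = £153,921.57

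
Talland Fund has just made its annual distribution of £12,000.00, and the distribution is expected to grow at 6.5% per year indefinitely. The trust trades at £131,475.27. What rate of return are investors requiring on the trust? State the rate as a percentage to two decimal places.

D₁ = £12,000.00 × 1.065 = £12,780.0000
P = D₁/(r − g) ⇒ r = D₁/P + g = £12,780.0000/£131,475.27 + 0.065 = 0.097205 + 0.065 = 0.162205

16.22%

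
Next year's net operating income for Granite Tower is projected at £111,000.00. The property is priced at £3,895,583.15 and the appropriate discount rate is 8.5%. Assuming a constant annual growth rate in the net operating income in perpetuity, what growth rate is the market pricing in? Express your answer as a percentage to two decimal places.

P = D₁/(r−g) ⇒ g = r − D₁/P = 0.085 − £111,000.00/£3,895,583.15 = 0.056506

5.65%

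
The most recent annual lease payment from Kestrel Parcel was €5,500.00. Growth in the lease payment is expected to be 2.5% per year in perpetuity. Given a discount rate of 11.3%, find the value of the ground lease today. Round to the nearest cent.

€64062.50

D₁ = D₀ × (1 + g) = €5,500.00 × 1.025 = €5,637.5000
Growing perpetuity: P = D₁ / (r − g) = €5,637.5000 / (0.113 − 0.025) = €64,062.50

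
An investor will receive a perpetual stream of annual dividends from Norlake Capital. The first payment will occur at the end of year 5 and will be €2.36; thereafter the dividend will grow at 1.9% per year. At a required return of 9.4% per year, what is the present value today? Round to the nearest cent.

€21.97

Value at end of year 4: C₁ / (r − g) = €2.36 / (0.094 − 0.019) = €31.4667
Discount to today: PV = €31.4667 / (1 + 0.094)^4 = €31.4667 / 1.432416 = €21.97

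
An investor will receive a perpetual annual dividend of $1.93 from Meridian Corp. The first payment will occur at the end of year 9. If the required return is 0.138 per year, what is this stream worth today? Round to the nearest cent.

Value at end of year 8: C / r = $1.93 / 0.138 = $13.9855
Discount to today: PV = $13.9855 / (1 + 0.138)^8 = $13.9855 / 2.812795 = $4.97

$4.97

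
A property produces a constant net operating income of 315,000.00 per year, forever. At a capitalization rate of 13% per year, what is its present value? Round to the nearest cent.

Level perpetuity: PV = C / r = 315,000.00 / 0.13 = 2,423,076.92

2423076.92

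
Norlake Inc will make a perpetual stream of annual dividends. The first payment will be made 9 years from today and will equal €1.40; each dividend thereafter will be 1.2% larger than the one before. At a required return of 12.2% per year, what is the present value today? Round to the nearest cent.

€5.07

Value at end of year 8: C₁ / (r − g) = €1.40 / (0.122 − 0.012) = €12.7273
Discount to today: PV = €12.7273 / (1 + 0.122)^8 = €12.7273 / 2.511556 = €5.07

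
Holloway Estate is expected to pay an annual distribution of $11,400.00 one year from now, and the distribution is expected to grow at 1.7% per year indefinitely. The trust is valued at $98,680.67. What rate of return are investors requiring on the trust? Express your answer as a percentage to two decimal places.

13.25%

P = D₁/(r − g) ⇒ r = D₁/P + g = $11,400.0000/$98,680.67 + 0.017 = 0.115524 + 0.017 = 0.132524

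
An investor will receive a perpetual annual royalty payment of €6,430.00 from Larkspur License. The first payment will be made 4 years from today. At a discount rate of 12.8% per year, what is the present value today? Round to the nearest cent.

€35000.46

Value at end of year 3: C / r = €6,430.00 / 0.128 = €50,234.3750
Discount to today: PV = €50,234.3750 / (1 + 0.128)^3 = €50,234.3750 / 1.435249 = €35,000.46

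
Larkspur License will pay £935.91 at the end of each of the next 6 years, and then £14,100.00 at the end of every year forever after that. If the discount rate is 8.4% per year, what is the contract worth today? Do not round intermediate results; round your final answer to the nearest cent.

£107732.61

PV of 6-year annuity: £935.91 × [1 − (1+0.084)^−6] / 0.084 = 4274.59501
Perpetuity value at year 6: £14,100.00 / 0.084 = 167857.14286
PV of perpetuity: 167857.14286 / (1+0.084)^6 = 103458.01305
Total PV = 4274.59501 + 103458.01305 = 107732.60806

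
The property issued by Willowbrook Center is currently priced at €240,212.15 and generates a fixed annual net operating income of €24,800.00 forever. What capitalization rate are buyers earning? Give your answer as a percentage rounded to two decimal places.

10.32%

P = C/r ⇒ r = C/P = €24,800.00/€240,212.15 = 0.103242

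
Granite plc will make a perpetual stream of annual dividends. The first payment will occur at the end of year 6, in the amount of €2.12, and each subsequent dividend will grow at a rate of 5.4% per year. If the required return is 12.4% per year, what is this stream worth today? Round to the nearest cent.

Value at end of year 5: C₁ / (r − g) = €2.12 / (0.124 − 0.054) = €30.2857
Discount to today: PV = €30.2857 / (1 + 0.124)^5 = €30.2857 / 1.794038 = €16.88

€16.88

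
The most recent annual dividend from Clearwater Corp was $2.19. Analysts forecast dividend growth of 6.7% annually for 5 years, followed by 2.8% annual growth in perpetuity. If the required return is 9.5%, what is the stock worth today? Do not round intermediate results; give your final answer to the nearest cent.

$39.66

D_1 = 2.33673
D_2 = 2.49329
D_3 = 2.66034
D_4 = 2.83858
D_5 = 3.02877
Terminal value at year 5: TV = D_5×(1+g_2)/(r−g_2) = 3.11357/0.067 = 46.47127
P_0 = D_1/(1+r)^1 + D_2/(1+r)^2 + D_3/(1+r)^3 + D_4/(1+r)^4 + D_5/(1+r)^5 + TV/(1+r)^5
    = 2.13400 + 2.07943 + 2.02626 + 1.97445 + 1.92396 + 29.51984 = 39.65793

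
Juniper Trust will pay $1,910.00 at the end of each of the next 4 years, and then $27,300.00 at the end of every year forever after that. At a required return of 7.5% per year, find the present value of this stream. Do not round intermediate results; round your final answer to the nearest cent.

$278960.61

PV of 4-year annuity: $1,910.00 × [1 − (1+0.075)^−4] / 0.075 = 6397.21318
Perpetuity value at year 4: $27,300.00 / 0.075 = 364000.00000
PV of perpetuity: 364000.00000 / (1+0.075)^4 = 272563.39284
Total PV = 6397.21318 + 272563.39284 = 278960.60601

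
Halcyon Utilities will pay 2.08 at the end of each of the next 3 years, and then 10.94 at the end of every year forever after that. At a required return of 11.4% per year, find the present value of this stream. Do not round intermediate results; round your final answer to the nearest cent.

PV of 3-year annuity: 2.08 × [1 − (1+0.114)^−3] / 0.114 = 5.04777
Perpetuity value at year 3: 10.94 / 0.114 = 95.96491
PV of perpetuity: 95.96491 / (1+0.114)^3 = 69.41557
Total PV = 5.04777 + 69.41557 = 74.46334

74.46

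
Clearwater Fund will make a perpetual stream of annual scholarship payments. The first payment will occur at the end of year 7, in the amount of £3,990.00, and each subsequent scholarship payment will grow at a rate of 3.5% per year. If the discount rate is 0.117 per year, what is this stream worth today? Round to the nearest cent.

Value at end of year 6: C₁ / (r − g) = £3,990.00 / (0.117 − 0.035) = £48,658.5366
Discount to today: PV = £48,658.5366 / (1 + 0.117)^6 = £48,658.5366 / 1.942312 = £25,051.86

£25051.86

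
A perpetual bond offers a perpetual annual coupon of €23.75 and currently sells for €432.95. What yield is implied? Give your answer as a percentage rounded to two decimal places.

5.49%

P = C/r ⇒ r = C/P = €23.75/€432.95 = 0.054856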